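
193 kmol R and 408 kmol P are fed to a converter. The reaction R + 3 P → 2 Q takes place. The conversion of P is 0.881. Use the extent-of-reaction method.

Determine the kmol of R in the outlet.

P reacted = 0.881 × 408 = 359.4 kmol; ν_P = −3, so ξ = 359.4/3 = 119.8 kmol.
Outlet amounts (n = n₀ + ν ξ):
  R: 193 − 1(119.8) = 73.18
  P: 408 − 3(119.8) = 48.55
  Q: 0 + 2(119.8) = 239.6

73.2 kmol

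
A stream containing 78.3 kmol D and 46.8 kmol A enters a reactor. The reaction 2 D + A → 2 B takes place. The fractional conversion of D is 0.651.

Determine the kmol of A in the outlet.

21.3 kmol

D reacted = 0.651 × 78.3 = 50.97 kmol; ν_D = −2, so ξ = 50.97/2 = 25.49 kmol.
Outlet amounts (n = n₀ + ν ξ):
  D: 78.3 − 2(25.49) = 27.33
  A: 46.8 − 1(25.49) = 21.31
  B: 0 + 2(25.49) = 50.97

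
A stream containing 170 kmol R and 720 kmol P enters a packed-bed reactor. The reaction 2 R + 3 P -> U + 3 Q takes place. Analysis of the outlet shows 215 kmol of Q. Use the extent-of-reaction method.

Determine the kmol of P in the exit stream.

For Q: n = n₀ + 3ξ → 215 = 0 + 3ξ, giving ξ = 71.67 kmol.
Outlet amounts (n = n₀ + ν ξ):
  R: 170 − 2(71.67) = 26.67
  P: 720 − 3(71.67) = 505
  U: 0 + 1(71.67) = 71.67
  Q: 0 + 3(71.67) = 215

505 kmol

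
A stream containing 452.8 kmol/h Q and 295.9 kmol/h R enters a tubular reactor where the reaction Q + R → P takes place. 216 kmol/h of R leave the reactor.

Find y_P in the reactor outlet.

For R: n = n₀ − 1ξ → 216 = 295.9 − 1ξ, giving ξ = 79.9 kmol/h.
Outlet amounts (n = n₀ + ν ξ):
  Q: 452.8 − 1(79.9) = 372.9
  R: 295.9 − 1(79.9) = 216
  P: 0 + 1(79.9) = 79.9
Total out = 668.8 kmol/h; y_P = 79.9 / 668.8 = 0.1195.

0.119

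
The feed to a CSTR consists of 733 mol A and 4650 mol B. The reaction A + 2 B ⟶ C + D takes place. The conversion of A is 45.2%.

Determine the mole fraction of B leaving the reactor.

A reacted = 0.452 × 733 = 331.3 mol; ν_A = −1, so ξ = 331.3/1 = 331.3 mol.
Outlet amounts (n = n₀ + ν ξ):
  A: 733 − 1(331.3) = 401.7
  B: 4650 − 2(331.3) = 3987
  C: 0 + 1(331.3) = 331.3
  D: 0 + 1(331.3) = 331.3
Total out = 5052 mol; y_B = 3987 / 5052 = 0.7893.

0.789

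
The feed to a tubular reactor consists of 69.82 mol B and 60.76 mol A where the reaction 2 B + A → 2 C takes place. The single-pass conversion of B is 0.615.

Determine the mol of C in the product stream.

B reacted = 0.615 × 69.82 = 42.94 mol; ν_B = −2, so ξ = 42.94/2 = 21.47 mol.
Outlet amounts (n = n₀ + ν ξ):
  B: 69.82 − 2(21.47) = 26.88
  A: 60.76 − 1(21.47) = 39.29
  C: 0 + 2(21.47) = 42.94

42.9 mol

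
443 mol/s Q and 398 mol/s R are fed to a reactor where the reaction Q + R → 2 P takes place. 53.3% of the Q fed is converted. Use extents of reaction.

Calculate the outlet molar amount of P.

Q reacted = 0.533 × 443 = 236.1 mol/s; ν_Q = −1, so ξ = 236.1/1 = 236.1 mol/s.
Outlet amounts (n = n₀ + ν ξ):
  Q: 443 − 1(236.1) = 206.9
  R: 398 − 1(236.1) = 161.9
  P: 0 + 2(236.1) = 472.2

472 mol/s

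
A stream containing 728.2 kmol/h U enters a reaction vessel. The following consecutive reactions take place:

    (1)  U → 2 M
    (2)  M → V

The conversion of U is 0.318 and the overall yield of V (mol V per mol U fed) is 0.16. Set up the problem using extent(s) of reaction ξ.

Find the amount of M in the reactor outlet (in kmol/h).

Conversion of U: U consumed = 1ξ₁ = 0.318 × 728.2 → ξ₁ = 231.6 kmol/h.
Yield of V: 1ξ₂ / 728.2 = 0.16 → ξ₂ = 116.5 kmol/h.
Outlet amounts (n = n₀ + Σ ν·ξ):
  U: 728.2 − 1(231.6) = 496.6
  M: 0 + 2(231.6) − 1(116.5) = 346.6
  V: 0 + 1(116.5) = 116.5

347 kmol/h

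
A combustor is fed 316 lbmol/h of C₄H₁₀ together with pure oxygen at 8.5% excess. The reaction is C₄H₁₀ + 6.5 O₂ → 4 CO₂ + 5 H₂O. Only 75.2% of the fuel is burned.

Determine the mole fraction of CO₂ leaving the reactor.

Stoichiometric O₂ = 6.5 × 316 = 2054 lbmol/h; O₂ fed = 2054 × 1.085 = 2229 lbmol/h.
Fuel reacted = 0.752 × 316 → ξ = 237.6 lbmol/h.
Outlet (n = n₀ + ν ξ):
  C₄H₁₀: 316 − 1(237.6) = 78.37
  O₂: 2229 − 6.5(237.6) = 684
  CO₂: 0 + 4(237.6) = 950.5
  H₂O: 0 + 5(237.6) = 1188
Total out = 2901 lbmol/h; y_CO₂ = 950.5 / 2901 = 0.3277.

0.328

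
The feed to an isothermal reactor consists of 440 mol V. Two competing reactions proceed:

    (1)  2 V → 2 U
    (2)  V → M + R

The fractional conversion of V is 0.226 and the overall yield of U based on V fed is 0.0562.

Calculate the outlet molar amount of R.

74.7 mol

Yield of U: 2ξ₁ / 440 = 0.0562 → ξ₁ = 12.36 mol.
Conversion of V: 2ξ₁ + 1ξ₂ = 0.226 × 440 = 99.44 → ξ₂ = 74.71 mol.
Outlet amounts (n = n₀ + Σ ν·ξ):
  V: 440 − 2(12.36) − 1(74.71) = 340.6
  U: 0 + 2(12.36) = 24.73
  M: 0 + 1(74.71) = 74.71
  R: 0 + 1(74.71) = 74.71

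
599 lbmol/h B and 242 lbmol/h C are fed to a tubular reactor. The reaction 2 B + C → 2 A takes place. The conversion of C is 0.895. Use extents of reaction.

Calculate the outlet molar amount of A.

C reacted = 0.895 × 242 = 216.6 lbmol/h; ν_C = −1, so ξ = 216.6/1 = 216.6 lbmol/h.
Outlet amounts (n = n₀ + ν ξ):
  B: 599 − 2(216.6) = 165.8
  C: 242 − 1(216.6) = 25.41
  A: 0 + 2(216.6) = 433.2

433 lbmol/h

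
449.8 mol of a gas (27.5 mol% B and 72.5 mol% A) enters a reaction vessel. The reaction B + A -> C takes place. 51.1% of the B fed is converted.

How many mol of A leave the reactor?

B reacted = 0.511 × 123.7 = 63.21 mol; ν_B = −1, so ξ = 63.21/1 = 63.21 mol.
Outlet amounts (n = n₀ + ν ξ):
  B: 123.7 − 1(63.21) = 60.49
  A: 326.1 − 1(63.21) = 262.9
  C: 0 + 1(63.21) = 63.21

263 mol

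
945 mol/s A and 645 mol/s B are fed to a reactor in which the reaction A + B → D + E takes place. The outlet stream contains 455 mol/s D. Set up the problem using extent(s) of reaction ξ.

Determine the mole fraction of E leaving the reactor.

0.286

For D: n = n₀ + 1ξ → 455 = 0 + 1ξ, giving ξ = 455 mol/s.
Outlet amounts (n = n₀ + ν ξ):
  A: 945 − 1(455) = 490
  B: 645 − 1(455) = 190
  D: 0 + 1(455) = 455
  E: 0 + 1(455) = 455
Total out = 1590 mol/s; y_E = 455 / 1590 = 0.2862.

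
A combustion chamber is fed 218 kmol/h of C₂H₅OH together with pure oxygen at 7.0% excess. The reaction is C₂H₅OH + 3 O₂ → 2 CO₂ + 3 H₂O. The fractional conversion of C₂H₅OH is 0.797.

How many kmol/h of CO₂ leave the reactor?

347 kmol/h

Stoichiometric O₂ = 3 × 218 = 654 kmol/h; O₂ fed = 654 × 1.070 = 699.8 kmol/h.
Fuel reacted = 0.797 × 218 → ξ = 173.7 kmol/h.
Outlet (n = n₀ + ν ξ):
  C₂H₅OH: 218 − 1(173.7) = 44.25
  O₂: 699.8 − 3(173.7) = 178.5
  CO₂: 0 + 2(173.7) = 347.5
  H₂O: 0 + 3(173.7) = 521.2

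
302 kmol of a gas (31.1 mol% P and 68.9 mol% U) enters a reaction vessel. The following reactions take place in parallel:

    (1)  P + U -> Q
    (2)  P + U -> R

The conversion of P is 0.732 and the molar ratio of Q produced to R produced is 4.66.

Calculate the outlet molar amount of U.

139 kmol

Conversion of P: P consumed = 0.732 × 93.92 = 68.75 kmol = 1ξ₁ + 1ξ₂.
Selectivity: 1ξ₁ / (1ξ₂) = 4.66 → ξ₁ = 4.66 ξ₂.
Substitute: (1·4.66 + 1) ξ₂ = 68.75 → ξ₂ = 12.15 kmol, ξ₁ = 56.6 kmol.
Outlet amounts (n = n₀ + Σ ν·ξ):
  P: 93.92 − 1(56.6) − 1(12.15) = 25.17
  U: 208.1 − 1(56.6) − 1(12.15) = 139.3
  Q: 0 + 1(56.6) = 56.6
  R: 0 + 1(12.15) = 12.15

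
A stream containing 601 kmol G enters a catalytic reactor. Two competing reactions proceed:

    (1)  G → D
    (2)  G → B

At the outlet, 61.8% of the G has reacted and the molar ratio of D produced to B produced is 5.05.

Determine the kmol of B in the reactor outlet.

61.4 kmol

Conversion of G: G consumed = 0.618 × 601 = 371.4 kmol = 1ξ₁ + 1ξ₂.
Selectivity: 1ξ₁ / (1ξ₂) = 5.05 → ξ₁ = 5.05 ξ₂.
Substitute: (1·5.05 + 1) ξ₂ = 371.4 → ξ₂ = 61.39 kmol, ξ₁ = 310 kmol.
Outlet amounts (n = n₀ + Σ ν·ξ):
  G: 601 − 1(310) − 1(61.39) = 229.6
  D: 0 + 1(310) = 310
  B: 0 + 1(61.39) = 61.39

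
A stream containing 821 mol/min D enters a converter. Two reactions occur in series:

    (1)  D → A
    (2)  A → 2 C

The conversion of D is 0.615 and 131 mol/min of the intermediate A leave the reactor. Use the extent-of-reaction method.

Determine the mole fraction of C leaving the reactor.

Conversion of D: D consumed = 1ξ₁ = 0.615 × 821 → ξ₁ = 504.9 mol/min.
A balance: n_A = 0 + 1ξ₁ − 1ξ₂ = 131 → ξ₂ = (1·504.9 − 131)/1 = 373.9 mol/min.
Outlet amounts (n = n₀ + Σ ν·ξ):
  D: 821 − 1(504.9) = 316.1
  A: 0 + 1(504.9) − 1(373.9) = 131
  C: 0 + 2(373.9) = 747.8
Total out = 1195 mol/min; y_C = 747.8 / 1195 = 0.6258.

0.626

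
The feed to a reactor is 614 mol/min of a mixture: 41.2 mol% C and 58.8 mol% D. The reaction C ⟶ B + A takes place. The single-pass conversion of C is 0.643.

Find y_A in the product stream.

0.209

C reacted = 0.643 × 253 = 162.7 mol/min; ν_C = −1, so ξ = 162.7/1 = 162.7 mol/min.
Outlet amounts (n = n₀ + ν ξ):
  C: 253 − 1(162.7) = 90.31
  B: 0 + 1(162.7) = 162.7
  A: 0 + 1(162.7) = 162.7
  D: 361 (inert)
Total out = 776.7 mol/min; y_A = 162.7 / 776.7 = 0.2094.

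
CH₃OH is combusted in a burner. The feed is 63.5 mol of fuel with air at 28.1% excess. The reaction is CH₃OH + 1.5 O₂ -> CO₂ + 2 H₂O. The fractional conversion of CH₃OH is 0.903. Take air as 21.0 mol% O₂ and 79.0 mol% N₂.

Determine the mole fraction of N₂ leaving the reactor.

0.682

Stoichiometric O₂ = 1.5 × 63.5 = 95.25 mol; O₂ fed = 95.25 × 1.281 = 122 mol.
N₂ fed = 122 × 79/21 = 459 mol.
Fuel reacted = 0.903 × 63.5 → ξ = 57.34 mol.
Outlet (n = n₀ + ν ξ):
  CH₃OH: 63.5 − 1(57.34) = 6.16
  O₂: 122 − 1.5(57.34) = 36
  N₂: 459 (inert)
  CO₂: 0 + 1(57.34) = 57.34
  H₂O: 0 + 2(57.34) = 114.7
Total out = 673.2 mol; y_N₂ = 459 / 673.2 = 0.6818.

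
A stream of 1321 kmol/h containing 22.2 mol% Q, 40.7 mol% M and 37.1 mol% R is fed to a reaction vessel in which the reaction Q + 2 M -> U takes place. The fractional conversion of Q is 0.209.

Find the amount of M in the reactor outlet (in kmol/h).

415 kmol/h

Q reacted = 0.209 × 293.3 = 61.29 kmol/h; ν_Q = −1, so ξ = 61.29/1 = 61.29 kmol/h.
Outlet amounts (n = n₀ + ν ξ):
  Q: 293.3 − 1(61.29) = 232
  M: 537.6 − 2(61.29) = 415.1
  U: 0 + 1(61.29) = 61.29
  R: 490.1 (inert)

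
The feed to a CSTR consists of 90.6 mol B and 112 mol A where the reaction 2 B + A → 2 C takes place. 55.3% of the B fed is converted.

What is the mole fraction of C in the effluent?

0.282

B reacted = 0.553 × 90.6 = 50.1 mol; ν_B = −2, so ξ = 50.1/2 = 25.05 mol.
Outlet amounts (n = n₀ + ν ξ):
  B: 90.6 − 2(25.05) = 40.5
  A: 112 − 1(25.05) = 86.95
  C: 0 + 2(25.05) = 50.1
Total out = 177.5 mol; y_C = 50.1 / 177.5 = 0.2822.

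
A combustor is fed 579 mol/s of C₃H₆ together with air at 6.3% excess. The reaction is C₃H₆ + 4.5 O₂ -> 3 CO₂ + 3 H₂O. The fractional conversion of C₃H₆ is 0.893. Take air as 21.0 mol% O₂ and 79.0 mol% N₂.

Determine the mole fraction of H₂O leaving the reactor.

0.111

Stoichiometric O₂ = 4.5 × 579 = 2606 mol/s; O₂ fed = 2606 × 1.063 = 2770 mol/s.
N₂ fed = 2770 × 79/21 = 10420 mol/s.
Fuel reacted = 0.893 × 579 → ξ = 517 mol/s.
Outlet (n = n₀ + ν ξ):
  C₃H₆: 579 − 1(517) = 61.95
  O₂: 2770 − 4.5(517) = 442.9
  N₂: 10420 (inert)
  CO₂: 0 + 3(517) = 1551
  H₂O: 0 + 3(517) = 1551
Total out = 14030 mol/s; y_H₂O = 1551 / 14030 = 0.1106.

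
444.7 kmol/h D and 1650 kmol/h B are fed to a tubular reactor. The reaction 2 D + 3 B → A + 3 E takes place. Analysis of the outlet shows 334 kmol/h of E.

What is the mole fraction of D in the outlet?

0.112

For E: n = n₀ + 3ξ → 334 = 0 + 3ξ, giving ξ = 111.3 kmol/h.
Outlet amounts (n = n₀ + ν ξ):
  D: 444.7 − 2(111.3) = 222
  B: 1650 − 3(111.3) = 1316
  A: 0 + 1(111.3) = 111.3
  E: 0 + 3(111.3) = 334
Total out = 1983 kmol/h; y_D = 222 / 1983 = 0.1119.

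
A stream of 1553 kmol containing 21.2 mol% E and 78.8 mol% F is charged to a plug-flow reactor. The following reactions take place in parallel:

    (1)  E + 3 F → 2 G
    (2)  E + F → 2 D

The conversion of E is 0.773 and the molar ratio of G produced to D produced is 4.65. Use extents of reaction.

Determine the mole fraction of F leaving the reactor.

0.485

Conversion of E: E consumed = 0.773 × 329.2 = 254.5 kmol = 1ξ₁ + 1ξ₂.
Selectivity: 2ξ₁ / (2ξ₂) = 4.65 → ξ₁ = 4.65 ξ₂.
Substitute: (1·4.65 + 1) ξ₂ = 254.5 → ξ₂ = 45.04 kmol, ξ₁ = 209.5 kmol.
Outlet amounts (n = n₀ + Σ ν·ξ):
  E: 329.2 − 1(209.5) − 1(45.04) = 74.74
  F: 1224 − 3(209.5) − 1(45.04) = 550.4
  G: 0 + 2(209.5) = 418.9
  D: 0 + 2(45.04) = 90.09
Total out = 1134 kmol; y_F = 550.4 / 1134 = 0.4853.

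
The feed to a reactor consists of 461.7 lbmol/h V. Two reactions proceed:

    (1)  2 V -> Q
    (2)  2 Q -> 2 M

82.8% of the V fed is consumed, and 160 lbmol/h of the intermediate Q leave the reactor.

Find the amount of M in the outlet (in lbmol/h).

Conversion of V: V consumed = 2ξ₁ = 0.828 × 461.7 → ξ₁ = 191.1 lbmol/h.
Q balance: n_Q = 0 + 1ξ₁ − 2ξ₂ = 160 → ξ₂ = (1·191.1 − 160)/2 = 15.57 lbmol/h.
Outlet amounts (n = n₀ + Σ ν·ξ):
  V: 461.7 − 2(191.1) = 79.41
  Q: 0 + 1(191.1) − 2(15.57) = 160
  M: 0 + 2(15.57) = 31.14

31.1 lbmol/h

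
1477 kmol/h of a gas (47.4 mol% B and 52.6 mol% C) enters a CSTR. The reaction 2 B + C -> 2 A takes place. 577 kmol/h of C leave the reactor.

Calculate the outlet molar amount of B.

300 kmol/h

For C: n = n₀ − 1ξ → 577 = 776.9 − 1ξ, giving ξ = 199.9 kmol/h.
Outlet amounts (n = n₀ + ν ξ):
  B: 700.1 − 2(199.9) = 300.3
  C: 776.9 − 1(199.9) = 577
  A: 0 + 2(199.9) = 399.8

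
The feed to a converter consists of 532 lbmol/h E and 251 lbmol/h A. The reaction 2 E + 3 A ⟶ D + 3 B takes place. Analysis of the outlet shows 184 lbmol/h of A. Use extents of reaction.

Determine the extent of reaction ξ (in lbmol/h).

For A: n = n₀ − 3ξ → 184 = 251 − 3ξ, giving ξ = 22.33 lbmol/h.
Outlet amounts (n = n₀ + ν ξ):
  E: 532 − 2(22.33) = 487.3
  A: 251 − 3(22.33) = 184
  D: 0 + 1(22.33) = 22.33
  B: 0 + 3(22.33) = 67

ξ = 22.3 lbmol/h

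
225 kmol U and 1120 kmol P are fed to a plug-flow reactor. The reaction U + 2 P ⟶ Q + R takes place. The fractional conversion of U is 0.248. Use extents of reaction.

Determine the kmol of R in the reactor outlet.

55.8 kmol

U reacted = 0.248 × 225 = 55.8 kmol; ν_U = −1, so ξ = 55.8/1 = 55.8 kmol.
Outlet amounts (n = n₀ + ν ξ):
  U: 225 − 1(55.8) = 169.2
  P: 1120 − 2(55.8) = 1008
  Q: 0 + 1(55.8) = 55.8
  R: 0 + 1(55.8) = 55.8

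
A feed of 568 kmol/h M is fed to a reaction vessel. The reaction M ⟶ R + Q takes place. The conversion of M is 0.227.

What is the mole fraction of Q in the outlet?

M reacted = 0.227 × 568 = 128.9 kmol/h; ν_M = −1, so ξ = 128.9/1 = 128.9 kmol/h.
Outlet amounts (n = n₀ + ν ξ):
  M: 568 − 1(128.9) = 439.1
  R: 0 + 1(128.9) = 128.9
  Q: 0 + 1(128.9) = 128.9
Total out = 696.9 kmol/h; y_Q = 128.9 / 696.9 = 0.185.

0.185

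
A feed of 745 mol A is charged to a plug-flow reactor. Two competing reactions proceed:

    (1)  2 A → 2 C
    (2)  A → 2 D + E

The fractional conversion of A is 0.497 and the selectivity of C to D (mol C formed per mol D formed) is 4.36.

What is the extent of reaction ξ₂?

ξ₂ = 38.1 mol

Conversion of A: A consumed = 0.497 × 745 = 370.3 mol = 2ξ₁ + 1ξ₂.
Selectivity: 2ξ₁ / (2ξ₂) = 4.36 → ξ₁ = 4.36 ξ₂.
Substitute: (2·4.36 + 1) ξ₂ = 370.3 → ξ₂ = 38.09 mol, ξ₁ = 166.1 mol.
Outlet amounts (n = n₀ + Σ ν·ξ):
  A: 745 − 2(166.1) − 1(38.09) = 374.7
  C: 0 + 2(166.1) = 332.2
  D: 0 + 2(38.09) = 76.19
  E: 0 + 1(38.09) = 38.09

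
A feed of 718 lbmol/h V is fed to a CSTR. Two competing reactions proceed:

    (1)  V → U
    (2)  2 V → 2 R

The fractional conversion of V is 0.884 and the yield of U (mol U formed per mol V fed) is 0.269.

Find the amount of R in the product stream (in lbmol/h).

442 lbmol/h

Yield of U: 1ξ₁ / 718 = 0.269 → ξ₁ = 193.1 lbmol/h.
Conversion of V: 1ξ₁ + 2ξ₂ = 0.884 × 718 = 634.7 → ξ₂ = 220.8 lbmol/h.
Outlet amounts (n = n₀ + Σ ν·ξ):
  V: 718 − 1(193.1) − 2(220.8) = 83.29
  U: 0 + 1(193.1) = 193.1
  R: 0 + 2(220.8) = 441.6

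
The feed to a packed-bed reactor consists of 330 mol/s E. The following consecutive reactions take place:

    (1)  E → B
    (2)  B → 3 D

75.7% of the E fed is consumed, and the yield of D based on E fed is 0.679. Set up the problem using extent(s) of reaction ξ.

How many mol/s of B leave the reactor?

Conversion of E: E consumed = 1ξ₁ = 0.757 × 330 → ξ₁ = 249.8 mol/s.
Yield of D: 3ξ₂ / 330 = 0.679 → ξ₂ = 74.69 mol/s.
Outlet amounts (n = n₀ + Σ ν·ξ):
  E: 330 − 1(249.8) = 80.19
  B: 0 + 1(249.8) − 1(74.69) = 175.1
  D: 0 + 3(74.69) = 224.1

175 mol/s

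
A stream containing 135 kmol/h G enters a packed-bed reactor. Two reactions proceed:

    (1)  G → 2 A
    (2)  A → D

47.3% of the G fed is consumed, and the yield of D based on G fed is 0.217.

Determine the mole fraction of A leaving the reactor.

Conversion of G: G consumed = 1ξ₁ = 0.473 × 135 → ξ₁ = 63.85 kmol/h.
Yield of D: 1ξ₂ / 135 = 0.217 → ξ₂ = 29.29 kmol/h.
Outlet amounts (n = n₀ + Σ ν·ξ):
  G: 135 − 1(63.85) = 71.15
  A: 0 + 2(63.85) − 1(29.29) = 98.41
  D: 0 + 1(29.29) = 29.29
Total out = 198.9 kmol/h; y_A = 98.41 / 198.9 = 0.4949.

0.495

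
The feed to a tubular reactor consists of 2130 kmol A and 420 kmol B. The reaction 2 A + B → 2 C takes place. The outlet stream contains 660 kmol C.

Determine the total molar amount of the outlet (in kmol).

For C: n = n₀ + 2ξ → 660 = 0 + 2ξ, giving ξ = 330 kmol.
Outlet amounts (n = n₀ + ν ξ):
  A: 2130 − 2(330) = 1470
  B: 420 − 1(330) = 90
  C: 0 + 2(330) = 660
Total out = 1470 + 90 + 660 = 2220 kmol.

2220 kmol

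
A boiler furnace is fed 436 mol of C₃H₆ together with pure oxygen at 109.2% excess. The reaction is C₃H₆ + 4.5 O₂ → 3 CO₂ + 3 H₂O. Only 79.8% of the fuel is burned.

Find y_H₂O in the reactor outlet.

0.221

Stoichiometric O₂ = 4.5 × 436 = 1962 mol; O₂ fed = 1962 × 2.092 = 4105 mol.
Fuel reacted = 0.798 × 436 → ξ = 347.9 mol.
Outlet (n = n₀ + ν ξ):
  C₃H₆: 436 − 1(347.9) = 88.07
  O₂: 4105 − 4.5(347.9) = 2539
  CO₂: 0 + 3(347.9) = 1044
  H₂O: 0 + 3(347.9) = 1044
Total out = 4714 mol; y_H₂O = 1044 / 4714 = 0.2214.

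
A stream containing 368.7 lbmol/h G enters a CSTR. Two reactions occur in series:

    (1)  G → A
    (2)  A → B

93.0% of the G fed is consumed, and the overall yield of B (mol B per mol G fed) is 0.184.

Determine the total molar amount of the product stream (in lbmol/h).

369 lbmol/h

Conversion of G: G consumed = 1ξ₁ = 0.93 × 368.7 → ξ₁ = 342.9 lbmol/h.
Yield of B: 1ξ₂ / 368.7 = 0.184 → ξ₂ = 67.84 lbmol/h.
Outlet amounts (n = n₀ + Σ ν·ξ):
  G: 368.7 − 1(342.9) = 25.81
  A: 0 + 1(342.9) − 1(67.84) = 275.1
  B: 0 + 1(67.84) = 67.84
Total out = 25.81 + 275.1 + 67.84 = 368.7 lbmol/h.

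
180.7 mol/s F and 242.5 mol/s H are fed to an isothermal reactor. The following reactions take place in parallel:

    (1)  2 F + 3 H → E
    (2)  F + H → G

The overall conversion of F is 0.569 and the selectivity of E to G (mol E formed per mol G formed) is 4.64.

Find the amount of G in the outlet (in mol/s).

10 mol/s

Conversion of F: F consumed = 0.569 × 180.7 = 102.8 mol/s = 2ξ₁ + 1ξ₂.
Selectivity: 1ξ₁ / (1ξ₂) = 4.64 → ξ₁ = 4.64 ξ₂.
Substitute: (2·4.64 + 1) ξ₂ = 102.8 → ξ₂ = 10 mol/s, ξ₁ = 46.41 mol/s.
Outlet amounts (n = n₀ + Σ ν·ξ):
  F: 180.7 − 2(46.41) − 1(10) = 77.88
  H: 242.5 − 3(46.41) − 1(10) = 93.27
  E: 0 + 1(46.41) = 46.41
  G: 0 + 1(10) = 10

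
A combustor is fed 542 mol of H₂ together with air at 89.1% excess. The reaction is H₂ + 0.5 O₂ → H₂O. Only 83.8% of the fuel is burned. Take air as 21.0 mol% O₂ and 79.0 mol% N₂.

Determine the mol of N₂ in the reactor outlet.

Stoichiometric O₂ = 0.5 × 542 = 271 mol; O₂ fed = 271 × 1.891 = 512.5 mol.
N₂ fed = 512.5 × 79/21 = 1928 mol.
Fuel reacted = 0.838 × 542 → ξ = 454.2 mol.
Outlet (n = n₀ + ν ξ):
  H₂: 542 − 1(454.2) = 87.8
  O₂: 512.5 − 0.5(454.2) = 285.4
  N₂: 1928 (inert)
  H₂O: 0 + 1(454.2) = 454.2

1930 mol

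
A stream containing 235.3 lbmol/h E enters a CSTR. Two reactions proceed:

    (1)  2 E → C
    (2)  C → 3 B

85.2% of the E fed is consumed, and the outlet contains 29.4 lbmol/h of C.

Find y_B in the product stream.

0.768

Conversion of E: E consumed = 2ξ₁ = 0.852 × 235.3 → ξ₁ = 100.2 lbmol/h.
C balance: n_C = 0 + 1ξ₁ − 1ξ₂ = 29.4 → ξ₂ = (1·100.2 − 29.4)/1 = 70.84 lbmol/h.
Outlet amounts (n = n₀ + Σ ν·ξ):
  E: 235.3 − 2(100.2) = 34.82
  C: 0 + 1(100.2) − 1(70.84) = 29.4
  B: 0 + 3(70.84) = 212.5
Total out = 276.7 lbmol/h; y_B = 212.5 / 276.7 = 0.7679.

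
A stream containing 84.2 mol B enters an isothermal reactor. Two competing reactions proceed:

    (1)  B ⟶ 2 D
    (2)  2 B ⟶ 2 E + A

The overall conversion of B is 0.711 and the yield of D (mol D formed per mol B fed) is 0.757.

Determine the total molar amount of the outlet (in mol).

130 mol

Yield of D: 2ξ₁ / 84.2 = 0.757 → ξ₁ = 31.87 mol.
Conversion of B: 1ξ₁ + 2ξ₂ = 0.711 × 84.2 = 59.87 → ξ₂ = 14 mol.
Outlet amounts (n = n₀ + Σ ν·ξ):
  B: 84.2 − 1(31.87) − 2(14) = 24.33
  D: 0 + 2(31.87) = 63.74
  E: 0 + 2(14) = 28
  A: 0 + 1(14) = 14
Total out = 24.33 + 63.74 + 28 + 14 = 130.1 mol.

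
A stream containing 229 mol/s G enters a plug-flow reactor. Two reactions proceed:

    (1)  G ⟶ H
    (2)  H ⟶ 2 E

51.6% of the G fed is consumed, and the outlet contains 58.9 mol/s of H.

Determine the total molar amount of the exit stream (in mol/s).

288 mol/s

Conversion of G: G consumed = 1ξ₁ = 0.516 × 229 → ξ₁ = 118.2 mol/s.
H balance: n_H = 0 + 1ξ₁ − 1ξ₂ = 58.9 → ξ₂ = (1·118.2 − 58.9)/1 = 59.26 mol/s.
Outlet amounts (n = n₀ + Σ ν·ξ):
  G: 229 − 1(118.2) = 110.8
  H: 0 + 1(118.2) − 1(59.26) = 58.9
  E: 0 + 2(59.26) = 118.5
Total out = 110.8 + 58.9 + 118.5 = 288.3 mol/s.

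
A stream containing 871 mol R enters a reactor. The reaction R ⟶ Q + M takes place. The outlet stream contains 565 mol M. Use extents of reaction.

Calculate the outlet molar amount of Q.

565 mol

For M: n = n₀ + 1ξ → 565 = 0 + 1ξ, giving ξ = 565 mol.
Outlet amounts (n = n₀ + ν ξ):
  R: 871 − 1(565) = 306
  Q: 0 + 1(565) = 565
  M: 0 + 1(565) = 565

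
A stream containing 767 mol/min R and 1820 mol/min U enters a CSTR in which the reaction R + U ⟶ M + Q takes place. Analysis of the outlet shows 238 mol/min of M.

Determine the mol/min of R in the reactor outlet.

For M: n = n₀ + 1ξ → 238 = 0 + 1ξ, giving ξ = 238 mol/min.
Outlet amounts (n = n₀ + ν ξ):
  R: 767 − 1(238) = 529
  U: 1820 − 1(238) = 1582
  M: 0 + 1(238) = 238
  Q: 0 + 1(238) = 238

529 mol/min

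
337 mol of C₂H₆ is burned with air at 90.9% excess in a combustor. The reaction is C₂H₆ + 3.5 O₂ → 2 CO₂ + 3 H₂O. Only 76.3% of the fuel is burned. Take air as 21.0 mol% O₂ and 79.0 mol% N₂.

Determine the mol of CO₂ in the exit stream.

Stoichiometric O₂ = 3.5 × 337 = 1180 mol; O₂ fed = 1180 × 1.909 = 2252 mol.
N₂ fed = 2252 × 79/21 = 8471 mol.
Fuel reacted = 0.763 × 337 → ξ = 257.1 mol.
Outlet (n = n₀ + ν ξ):
  C₂H₆: 337 − 1(257.1) = 79.87
  O₂: 2252 − 3.5(257.1) = 1352
  N₂: 8471 (inert)
  CO₂: 0 + 2(257.1) = 514.3
  H₂O: 0 + 3(257.1) = 771.4

514 mol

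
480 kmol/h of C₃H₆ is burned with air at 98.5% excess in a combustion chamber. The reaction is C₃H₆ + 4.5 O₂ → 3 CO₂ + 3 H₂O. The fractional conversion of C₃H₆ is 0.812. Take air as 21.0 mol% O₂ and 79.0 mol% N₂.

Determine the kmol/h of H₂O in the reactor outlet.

1170 kmol/h

Stoichiometric O₂ = 4.5 × 480 = 2160 kmol/h; O₂ fed = 2160 × 1.985 = 4288 kmol/h.
N₂ fed = 4288 × 79/21 = 16130 kmol/h.
Fuel reacted = 0.812 × 480 → ξ = 389.8 kmol/h.
Outlet (n = n₀ + ν ξ):
  C₃H₆: 480 − 1(389.8) = 90.24
  O₂: 4288 − 4.5(389.8) = 2534
  N₂: 16130 (inert)
  CO₂: 0 + 3(389.8) = 1169
  H₂O: 0 + 3(389.8) = 1169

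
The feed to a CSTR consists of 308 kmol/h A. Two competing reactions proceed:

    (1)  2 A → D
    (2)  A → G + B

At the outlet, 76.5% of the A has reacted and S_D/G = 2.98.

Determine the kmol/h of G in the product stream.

Conversion of A: A consumed = 0.765 × 308 = 235.6 kmol/h = 2ξ₁ + 1ξ₂.
Selectivity: 1ξ₁ / (1ξ₂) = 2.98 → ξ₁ = 2.98 ξ₂.
Substitute: (2·2.98 + 1) ξ₂ = 235.6 → ξ₂ = 33.85 kmol/h, ξ₁ = 100.9 kmol/h.
Outlet amounts (n = n₀ + Σ ν·ξ):
  A: 308 − 2(100.9) − 1(33.85) = 72.38
  D: 0 + 1(100.9) = 100.9
  G: 0 + 1(33.85) = 33.85
  B: 0 + 1(33.85) = 33.85

33.9 kmol/h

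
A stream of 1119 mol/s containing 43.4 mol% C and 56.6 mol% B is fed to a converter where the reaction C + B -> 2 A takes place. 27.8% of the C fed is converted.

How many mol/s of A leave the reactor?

C reacted = 0.278 × 485.6 = 135 mol/s; ν_C = −1, so ξ = 135/1 = 135 mol/s.
Outlet amounts (n = n₀ + ν ξ):
  C: 485.6 − 1(135) = 350.6
  B: 633.4 − 1(135) = 498.3
  A: 0 + 2(135) = 270

270 mol/s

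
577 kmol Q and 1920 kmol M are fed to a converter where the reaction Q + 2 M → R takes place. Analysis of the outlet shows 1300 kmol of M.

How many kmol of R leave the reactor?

For M: n = n₀ − 2ξ → 1300 = 1920 − 2ξ, giving ξ = 310 kmol.
Outlet amounts (n = n₀ + ν ξ):
  Q: 577 − 1(310) = 267
  M: 1920 − 2(310) = 1300
  R: 0 + 1(310) = 310

310 kmol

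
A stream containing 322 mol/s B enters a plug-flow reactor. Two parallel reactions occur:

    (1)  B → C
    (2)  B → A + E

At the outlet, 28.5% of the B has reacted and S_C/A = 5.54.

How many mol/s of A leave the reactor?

Conversion of B: B consumed = 0.285 × 322 = 91.77 mol/s = 1ξ₁ + 1ξ₂.
Selectivity: 1ξ₁ / (1ξ₂) = 5.54 → ξ₁ = 5.54 ξ₂.
Substitute: (1·5.54 + 1) ξ₂ = 91.77 → ξ₂ = 14.03 mol/s, ξ₁ = 77.74 mol/s.
Outlet amounts (n = n₀ + Σ ν·ξ):
  B: 322 − 1(77.74) − 1(14.03) = 230.2
  C: 0 + 1(77.74) = 77.74
  A: 0 + 1(14.03) = 14.03
  E: 0 + 1(14.03) = 14.03

14 mol/s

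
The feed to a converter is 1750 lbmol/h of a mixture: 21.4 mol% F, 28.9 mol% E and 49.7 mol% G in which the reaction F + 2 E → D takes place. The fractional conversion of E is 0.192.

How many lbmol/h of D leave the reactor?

E reacted = 0.192 × 505.8 = 97.1 lbmol/h; ν_E = −2, so ξ = 97.1/2 = 48.55 lbmol/h.
Outlet amounts (n = n₀ + ν ξ):
  F: 374.5 − 1(48.55) = 325.9
  E: 505.8 − 2(48.55) = 408.6
  D: 0 + 1(48.55) = 48.55
  G: 869.8 (inert)

48.6 lbmol/h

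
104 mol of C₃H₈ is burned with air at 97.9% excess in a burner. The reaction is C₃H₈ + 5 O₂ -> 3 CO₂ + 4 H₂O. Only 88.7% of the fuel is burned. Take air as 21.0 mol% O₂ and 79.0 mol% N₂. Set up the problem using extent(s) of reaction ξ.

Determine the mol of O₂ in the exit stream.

568 mol

Stoichiometric O₂ = 5 × 104 = 520 mol; O₂ fed = 520 × 1.979 = 1029 mol.
N₂ fed = 1029 × 79/21 = 3871 mol.
Fuel reacted = 0.887 × 104 → ξ = 92.25 mol.
Outlet (n = n₀ + ν ξ):
  C₃H₈: 104 − 1(92.25) = 11.75
  O₂: 1029 − 5(92.25) = 567.8
  N₂: 3871 (inert)
  CO₂: 0 + 3(92.25) = 276.7
  H₂O: 0 + 4(92.25) = 369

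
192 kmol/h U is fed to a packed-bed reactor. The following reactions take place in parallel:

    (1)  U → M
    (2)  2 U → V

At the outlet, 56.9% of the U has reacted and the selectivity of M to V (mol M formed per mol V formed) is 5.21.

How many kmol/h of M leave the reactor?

78.9 kmol/h

Conversion of U: U consumed = 0.569 × 192 = 109.2 kmol/h = 1ξ₁ + 2ξ₂.
Selectivity: 1ξ₁ / (1ξ₂) = 5.21 → ξ₁ = 5.21 ξ₂.
Substitute: (1·5.21 + 2) ξ₂ = 109.2 → ξ₂ = 15.15 kmol/h, ξ₁ = 78.94 kmol/h.
Outlet amounts (n = n₀ + Σ ν·ξ):
  U: 192 − 1(78.94) − 2(15.15) = 82.75
  M: 0 + 1(78.94) = 78.94
  V: 0 + 1(15.15) = 15.15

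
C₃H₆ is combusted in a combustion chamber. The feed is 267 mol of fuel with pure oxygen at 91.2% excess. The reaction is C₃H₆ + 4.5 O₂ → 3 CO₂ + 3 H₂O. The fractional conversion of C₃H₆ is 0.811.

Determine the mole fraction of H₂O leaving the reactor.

0.243

Stoichiometric O₂ = 4.5 × 267 = 1202 mol; O₂ fed = 1202 × 1.912 = 2297 mol.
Fuel reacted = 0.811 × 267 → ξ = 216.5 mol.
Outlet (n = n₀ + ν ξ):
  C₃H₆: 267 − 1(216.5) = 50.46
  O₂: 2297 − 4.5(216.5) = 1323
  CO₂: 0 + 3(216.5) = 649.6
  H₂O: 0 + 3(216.5) = 649.6
Total out = 2673 mol; y_H₂O = 649.6 / 2673 = 0.2431.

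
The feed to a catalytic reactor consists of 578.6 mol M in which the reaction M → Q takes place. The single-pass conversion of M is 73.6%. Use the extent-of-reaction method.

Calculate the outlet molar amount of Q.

M reacted = 0.736 × 578.6 = 425.8 mol; ν_M = −1, so ξ = 425.8/1 = 425.8 mol.
Outlet amounts (n = n₀ + ν ξ):
  M: 578.6 − 1(425.8) = 152.8
  Q: 0 + 1(425.8) = 425.8

426 mol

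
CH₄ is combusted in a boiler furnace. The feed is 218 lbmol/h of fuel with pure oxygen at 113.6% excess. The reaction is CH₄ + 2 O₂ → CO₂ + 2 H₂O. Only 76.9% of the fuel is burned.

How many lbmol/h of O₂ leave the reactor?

596 lbmol/h

Stoichiometric O₂ = 2 × 218 = 436 lbmol/h; O₂ fed = 436 × 2.136 = 931.3 lbmol/h.
Fuel reacted = 0.769 × 218 → ξ = 167.6 lbmol/h.
Outlet (n = n₀ + ν ξ):
  CH₄: 218 − 1(167.6) = 50.36
  O₂: 931.3 − 2(167.6) = 596
  CO₂: 0 + 1(167.6) = 167.6
  H₂O: 0 + 2(167.6) = 335.3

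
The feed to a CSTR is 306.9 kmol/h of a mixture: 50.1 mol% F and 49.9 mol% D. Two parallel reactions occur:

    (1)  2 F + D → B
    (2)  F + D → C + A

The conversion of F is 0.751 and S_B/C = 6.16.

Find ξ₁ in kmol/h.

ξ₁ = 53.4 kmol/h

Conversion of F: F consumed = 0.751 × 153.8 = 115.5 kmol/h = 2ξ₁ + 1ξ₂.
Selectivity: 1ξ₁ / (1ξ₂) = 6.16 → ξ₁ = 6.16 ξ₂.
Substitute: (2·6.16 + 1) ξ₂ = 115.5 → ξ₂ = 8.669 kmol/h, ξ₁ = 53.4 kmol/h.
Outlet amounts (n = n₀ + Σ ν·ξ):
  F: 153.8 − 2(53.4) − 1(8.669) = 38.29
  D: 153.1 − 1(53.4) − 1(8.669) = 91.07
  B: 0 + 1(53.4) = 53.4
  C: 0 + 1(8.669) = 8.669
  A: 0 + 1(8.669) = 8.669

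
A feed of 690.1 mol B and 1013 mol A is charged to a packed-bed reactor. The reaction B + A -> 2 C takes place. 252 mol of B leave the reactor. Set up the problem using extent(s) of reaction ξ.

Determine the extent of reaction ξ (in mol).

ξ = 438 mol

For B: n = n₀ − 1ξ → 252 = 690.1 − 1ξ, giving ξ = 438.1 mol.
Outlet amounts (n = n₀ + ν ξ):
  B: 690.1 − 1(438.1) = 252
  A: 1013 − 1(438.1) = 574.9
  C: 0 + 2(438.1) = 876.2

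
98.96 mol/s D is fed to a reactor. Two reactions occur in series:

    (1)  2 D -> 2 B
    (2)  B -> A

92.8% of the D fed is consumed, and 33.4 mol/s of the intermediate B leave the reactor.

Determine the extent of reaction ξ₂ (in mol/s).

Conversion of D: D consumed = 2ξ₁ = 0.928 × 98.96 → ξ₁ = 45.92 mol/s.
B balance: n_B = 0 + 2ξ₁ − 1ξ₂ = 33.4 → ξ₂ = (2·45.92 − 33.4)/1 = 58.43 mol/s.
Outlet amounts (n = n₀ + Σ ν·ξ):
  D: 98.96 − 2(45.92) = 7.125
  B: 0 + 2(45.92) − 1(58.43) = 33.4
  A: 0 + 1(58.43) = 58.43

ξ₂ = 58.4 mol/s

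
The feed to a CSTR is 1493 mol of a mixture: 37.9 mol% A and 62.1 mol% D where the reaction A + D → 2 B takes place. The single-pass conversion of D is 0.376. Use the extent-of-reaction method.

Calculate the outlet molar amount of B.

D reacted = 0.376 × 927.2 = 348.6 mol; ν_D = −1, so ξ = 348.6/1 = 348.6 mol.
Outlet amounts (n = n₀ + ν ξ):
  A: 565.8 − 1(348.6) = 217.2
  D: 927.2 − 1(348.6) = 578.5
  B: 0 + 2(348.6) = 697.2

697 mol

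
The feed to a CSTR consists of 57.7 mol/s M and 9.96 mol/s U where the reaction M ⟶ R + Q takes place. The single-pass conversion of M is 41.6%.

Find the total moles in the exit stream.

M reacted = 0.416 × 57.7 = 24 mol/s; ν_M = −1, so ξ = 24/1 = 24 mol/s.
Outlet amounts (n = n₀ + ν ξ):
  M: 57.7 − 1(24) = 33.7
  R: 0 + 1(24) = 24
  Q: 0 + 1(24) = 24
  U: 9.96 (inert)
Total out = 33.7 + 24 + 24 + 9.96 = 91.66 mol/s.

91.7 mol/s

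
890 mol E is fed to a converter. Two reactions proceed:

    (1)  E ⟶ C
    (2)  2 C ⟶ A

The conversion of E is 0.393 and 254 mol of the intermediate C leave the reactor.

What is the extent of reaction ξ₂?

Conversion of E: E consumed = 1ξ₁ = 0.393 × 890 → ξ₁ = 349.8 mol.
C balance: n_C = 0 + 1ξ₁ − 2ξ₂ = 254 → ξ₂ = (1·349.8 − 254)/2 = 47.89 mol.
Outlet amounts (n = n₀ + Σ ν·ξ):
  E: 890 − 1(349.8) = 540.2
  C: 0 + 1(349.8) − 2(47.89) = 254
  A: 0 + 1(47.89) = 47.89

ξ₂ = 47.9 mol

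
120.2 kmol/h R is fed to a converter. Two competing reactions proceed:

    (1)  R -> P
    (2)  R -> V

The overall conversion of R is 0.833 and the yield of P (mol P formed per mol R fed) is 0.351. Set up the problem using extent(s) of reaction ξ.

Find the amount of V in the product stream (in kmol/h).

57.9 kmol/h

Yield of P: 1ξ₁ / 120.2 = 0.351 → ξ₁ = 42.19 kmol/h.
Conversion of R: 1ξ₁ + 1ξ₂ = 0.833 × 120.2 = 100.1 → ξ₂ = 57.94 kmol/h.
Outlet amounts (n = n₀ + Σ ν·ξ):
  R: 120.2 − 1(42.19) − 1(57.94) = 20.07
  P: 0 + 1(42.19) = 42.19
  V: 0 + 1(57.94) = 57.94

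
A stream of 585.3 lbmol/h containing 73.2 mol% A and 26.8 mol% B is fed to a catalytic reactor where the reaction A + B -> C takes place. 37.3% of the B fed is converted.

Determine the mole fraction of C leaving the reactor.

B reacted = 0.373 × 156.9 = 58.51 lbmol/h; ν_B = −1, so ξ = 58.51/1 = 58.51 lbmol/h.
Outlet amounts (n = n₀ + ν ξ):
  A: 428.4 − 1(58.51) = 369.9
  B: 156.9 − 1(58.51) = 98.35
  C: 0 + 1(58.51) = 58.51
Total out = 526.8 lbmol/h; y_C = 58.51 / 526.8 = 0.1111.

0.111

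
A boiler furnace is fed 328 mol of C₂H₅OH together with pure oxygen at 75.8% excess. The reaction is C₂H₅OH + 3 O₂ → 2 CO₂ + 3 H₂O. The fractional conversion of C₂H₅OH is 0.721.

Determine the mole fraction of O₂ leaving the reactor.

Stoichiometric O₂ = 3 × 328 = 984 mol; O₂ fed = 984 × 1.758 = 1730 mol.
Fuel reacted = 0.721 × 328 → ξ = 236.5 mol.
Outlet (n = n₀ + ν ξ):
  C₂H₅OH: 328 − 1(236.5) = 91.51
  O₂: 1730 − 3(236.5) = 1020
  CO₂: 0 + 2(236.5) = 473
  H₂O: 0 + 3(236.5) = 709.5
Total out = 2294 mol; y_O₂ = 1020 / 2294 = 0.4447.

0.445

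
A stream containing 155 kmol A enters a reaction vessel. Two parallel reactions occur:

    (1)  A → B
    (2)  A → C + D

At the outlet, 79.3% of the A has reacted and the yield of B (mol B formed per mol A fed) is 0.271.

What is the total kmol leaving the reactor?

236 kmol

Yield of B: 1ξ₁ / 155 = 0.271 → ξ₁ = 42.01 kmol.
Conversion of A: 1ξ₁ + 1ξ₂ = 0.793 × 155 = 122.9 → ξ₂ = 80.91 kmol.
Outlet amounts (n = n₀ + Σ ν·ξ):
  A: 155 − 1(42.01) − 1(80.91) = 32.09
  B: 0 + 1(42.01) = 42.01
  C: 0 + 1(80.91) = 80.91
  D: 0 + 1(80.91) = 80.91
Total out = 32.09 + 42.01 + 80.91 + 80.91 = 235.9 kmol.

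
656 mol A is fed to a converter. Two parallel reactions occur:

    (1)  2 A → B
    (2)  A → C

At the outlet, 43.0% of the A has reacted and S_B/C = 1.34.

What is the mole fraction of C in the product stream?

Conversion of A: A consumed = 0.43 × 656 = 282.1 mol = 2ξ₁ + 1ξ₂.
Selectivity: 1ξ₁ / (1ξ₂) = 1.34 → ξ₁ = 1.34 ξ₂.
Substitute: (2·1.34 + 1) ξ₂ = 282.1 → ξ₂ = 76.65 mol, ξ₁ = 102.7 mol.
Outlet amounts (n = n₀ + Σ ν·ξ):
  A: 656 − 2(102.7) − 1(76.65) = 373.9
  B: 0 + 1(102.7) = 102.7
  C: 0 + 1(76.65) = 76.65
Total out = 553.3 mol; y_C = 76.65 / 553.3 = 0.1385.

0.139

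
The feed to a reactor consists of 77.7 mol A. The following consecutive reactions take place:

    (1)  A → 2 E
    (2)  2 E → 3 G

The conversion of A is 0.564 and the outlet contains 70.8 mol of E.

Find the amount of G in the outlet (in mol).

25.3 mol

Conversion of A: A consumed = 1ξ₁ = 0.564 × 77.7 → ξ₁ = 43.82 mol.
E balance: n_E = 0 + 2ξ₁ − 2ξ₂ = 70.8 → ξ₂ = (2·43.82 − 70.8)/2 = 8.423 mol.
Outlet amounts (n = n₀ + Σ ν·ξ):
  A: 77.7 − 1(43.82) = 33.88
  E: 0 + 2(43.82) − 2(8.423) = 70.8
  G: 0 + 3(8.423) = 25.27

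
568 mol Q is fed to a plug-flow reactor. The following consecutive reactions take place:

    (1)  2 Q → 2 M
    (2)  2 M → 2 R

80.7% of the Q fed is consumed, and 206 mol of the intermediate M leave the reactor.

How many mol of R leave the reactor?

Conversion of Q: Q consumed = 2ξ₁ = 0.807 × 568 → ξ₁ = 229.2 mol.
M balance: n_M = 0 + 2ξ₁ − 2ξ₂ = 206 → ξ₂ = (2·229.2 − 206)/2 = 126.2 mol.
Outlet amounts (n = n₀ + Σ ν·ξ):
  Q: 568 − 2(229.2) = 109.6
  M: 0 + 2(229.2) − 2(126.2) = 206
  R: 0 + 2(126.2) = 252.4

252 mol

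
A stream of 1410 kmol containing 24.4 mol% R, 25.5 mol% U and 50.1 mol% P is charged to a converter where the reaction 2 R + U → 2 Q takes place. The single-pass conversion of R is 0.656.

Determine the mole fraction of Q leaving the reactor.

0.174

R reacted = 0.656 × 344 = 225.7 kmol; ν_R = −2, so ξ = 225.7/2 = 112.8 kmol.
Outlet amounts (n = n₀ + ν ξ):
  R: 344 − 2(112.8) = 118.3
  U: 359.6 − 1(112.8) = 246.7
  Q: 0 + 2(112.8) = 225.7
  P: 706.4 (inert)
Total out = 1297 kmol; y_Q = 225.7 / 1297 = 0.174.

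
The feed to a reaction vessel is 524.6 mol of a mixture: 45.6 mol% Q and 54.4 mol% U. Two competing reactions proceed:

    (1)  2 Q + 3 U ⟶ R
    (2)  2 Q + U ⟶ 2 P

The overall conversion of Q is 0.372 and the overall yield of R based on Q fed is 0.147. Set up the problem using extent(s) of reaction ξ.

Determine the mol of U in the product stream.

171 mol

Yield of R: 1ξ₁ / 239.2 = 0.147 → ξ₁ = 35.16 mol.
Conversion of Q: 2ξ₁ + 2ξ₂ = 0.372 × 239.2 = 88.99 → ξ₂ = 9.329 mol.
Outlet amounts (n = n₀ + Σ ν·ξ):
  Q: 239.2 − 2(35.16) − 2(9.329) = 150.2
  U: 285.4 − 3(35.16) − 1(9.329) = 170.6
  R: 0 + 1(35.16) = 35.16
  P: 0 + 2(9.329) = 18.66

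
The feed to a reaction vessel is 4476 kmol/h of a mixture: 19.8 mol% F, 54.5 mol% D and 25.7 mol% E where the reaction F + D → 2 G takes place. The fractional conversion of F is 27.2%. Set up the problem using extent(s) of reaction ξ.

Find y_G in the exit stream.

0.108

F reacted = 0.272 × 886.2 = 241.1 kmol/h; ν_F = −1, so ξ = 241.1/1 = 241.1 kmol/h.
Outlet amounts (n = n₀ + ν ξ):
  F: 886.2 − 1(241.1) = 645.2
  D: 2439 − 1(241.1) = 2198
  G: 0 + 2(241.1) = 482.1
  E: 1150 (inert)
Total out = 4476 kmol/h; y_G = 482.1 / 4476 = 0.1077.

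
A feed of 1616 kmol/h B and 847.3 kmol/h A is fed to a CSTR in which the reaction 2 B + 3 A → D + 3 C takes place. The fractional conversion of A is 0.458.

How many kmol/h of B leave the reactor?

A reacted = 0.458 × 847.3 = 388.1 kmol/h; ν_A = −3, so ξ = 388.1/3 = 129.4 kmol/h.
Outlet amounts (n = n₀ + ν ξ):
  B: 1616 − 2(129.4) = 1357
  A: 847.3 − 3(129.4) = 459.2
  D: 0 + 1(129.4) = 129.4
  C: 0 + 3(129.4) = 388.1

1360 kmol/h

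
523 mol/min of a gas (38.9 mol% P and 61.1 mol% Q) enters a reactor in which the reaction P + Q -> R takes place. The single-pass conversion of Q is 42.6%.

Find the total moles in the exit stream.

387 mol/min

Q reacted = 0.426 × 319.6 = 136.1 mol/min; ν_Q = −1, so ξ = 136.1/1 = 136.1 mol/min.
Outlet amounts (n = n₀ + ν ξ):
  P: 203.4 − 1(136.1) = 67.32
  Q: 319.6 − 1(136.1) = 183.4
  R: 0 + 1(136.1) = 136.1
Total out = 67.32 + 183.4 + 136.1 = 386.9 mol/min.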